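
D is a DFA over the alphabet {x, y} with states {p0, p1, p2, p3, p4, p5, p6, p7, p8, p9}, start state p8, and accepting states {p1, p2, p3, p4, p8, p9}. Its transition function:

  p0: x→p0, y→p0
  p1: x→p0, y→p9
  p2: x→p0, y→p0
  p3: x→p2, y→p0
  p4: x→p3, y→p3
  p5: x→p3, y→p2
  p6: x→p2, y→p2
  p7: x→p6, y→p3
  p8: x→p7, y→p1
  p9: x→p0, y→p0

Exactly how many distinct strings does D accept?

The useful subgraph on states {p1, p2, p3, p6, p7, p8, p9} is acyclic, so L(D) is finite; the longest accepting path visits 4 useful states, giving maximum string length 3.
Counting accepting paths from p8 by length: 1 of length 0, 1 of length 1, 2 of length 2, 3 of length 3. Total 7.

7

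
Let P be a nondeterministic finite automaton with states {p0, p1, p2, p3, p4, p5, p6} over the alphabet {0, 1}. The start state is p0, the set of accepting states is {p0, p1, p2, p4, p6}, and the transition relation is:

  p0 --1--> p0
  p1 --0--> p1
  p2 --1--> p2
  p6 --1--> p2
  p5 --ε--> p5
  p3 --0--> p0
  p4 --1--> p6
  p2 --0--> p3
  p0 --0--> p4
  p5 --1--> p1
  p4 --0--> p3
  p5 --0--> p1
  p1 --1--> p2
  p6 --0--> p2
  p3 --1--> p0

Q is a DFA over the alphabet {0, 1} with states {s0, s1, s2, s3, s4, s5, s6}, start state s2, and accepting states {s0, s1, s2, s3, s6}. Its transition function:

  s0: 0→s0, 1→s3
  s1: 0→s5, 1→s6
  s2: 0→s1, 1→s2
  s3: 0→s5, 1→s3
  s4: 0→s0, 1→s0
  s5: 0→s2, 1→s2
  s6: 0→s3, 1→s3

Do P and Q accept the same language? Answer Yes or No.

Exploring the product automaton P × Q from the start pair (p0, s2), following both machines on each input symbol, reaches 5 state pairs: (p0, s2), (p4, s1), (p3, s5), (p6, s6), (p2, s3).
P accepts in {p0, p1, p2, p4, p6} and Q accepts in {s0, s1, s2, s3, s6}. In every reachable pair the two components are either both accepting — (p0, s2), (p4, s1), (p6, s6), (p2, s3) — or both non-accepting, so no string is accepted by exactly one of the machines: L(P) \ L(Q) and L(Q) \ L(P) are both empty.
Hence every string is accepted by P iff it is accepted by Q, and the two languages coincide.

Yes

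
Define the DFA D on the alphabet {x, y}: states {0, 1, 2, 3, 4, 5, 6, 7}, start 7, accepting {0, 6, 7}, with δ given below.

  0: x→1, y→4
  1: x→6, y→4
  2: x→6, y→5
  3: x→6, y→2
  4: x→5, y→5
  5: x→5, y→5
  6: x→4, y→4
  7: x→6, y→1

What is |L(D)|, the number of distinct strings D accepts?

The useful subgraph on states {1, 6, 7} is acyclic, so L(D) is finite; the longest accepting path visits 3 useful states, giving maximum string length 2.
Counting accepting paths from 7 by length: 1 of length 0, 1 of length 1, 1 of length 2. Total 3.

3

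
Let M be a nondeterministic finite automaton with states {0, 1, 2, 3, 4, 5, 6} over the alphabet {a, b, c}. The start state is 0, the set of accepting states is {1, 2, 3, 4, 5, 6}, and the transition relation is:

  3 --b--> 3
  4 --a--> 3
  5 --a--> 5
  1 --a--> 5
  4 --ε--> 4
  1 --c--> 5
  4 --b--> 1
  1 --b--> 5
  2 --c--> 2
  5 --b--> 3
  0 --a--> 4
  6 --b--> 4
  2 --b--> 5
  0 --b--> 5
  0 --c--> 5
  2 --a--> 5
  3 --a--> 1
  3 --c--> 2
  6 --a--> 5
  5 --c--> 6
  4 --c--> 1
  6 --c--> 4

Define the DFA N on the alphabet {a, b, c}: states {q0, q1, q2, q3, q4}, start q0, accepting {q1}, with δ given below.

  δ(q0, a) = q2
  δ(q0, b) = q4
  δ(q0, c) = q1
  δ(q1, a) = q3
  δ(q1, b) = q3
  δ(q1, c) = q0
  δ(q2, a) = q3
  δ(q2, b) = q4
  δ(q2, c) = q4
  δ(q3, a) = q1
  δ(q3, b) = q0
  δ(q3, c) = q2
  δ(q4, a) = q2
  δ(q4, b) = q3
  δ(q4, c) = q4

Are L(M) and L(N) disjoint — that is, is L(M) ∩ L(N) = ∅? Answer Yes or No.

No

The string c is accepted by both M and N.
Hence L(M) ∩ L(N) ≠ ∅.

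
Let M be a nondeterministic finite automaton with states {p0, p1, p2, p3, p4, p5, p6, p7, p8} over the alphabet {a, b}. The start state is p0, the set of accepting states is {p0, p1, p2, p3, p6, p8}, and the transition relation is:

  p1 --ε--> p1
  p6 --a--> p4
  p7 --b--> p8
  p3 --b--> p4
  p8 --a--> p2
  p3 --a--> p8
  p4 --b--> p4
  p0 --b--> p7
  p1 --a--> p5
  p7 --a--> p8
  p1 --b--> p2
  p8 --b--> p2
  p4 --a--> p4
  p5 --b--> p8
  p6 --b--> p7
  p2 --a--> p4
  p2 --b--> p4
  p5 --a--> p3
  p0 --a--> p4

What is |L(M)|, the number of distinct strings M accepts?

7

The useful subgraph on states {p0, p2, p7, p8} is acyclic, so L(M) is finite; the longest accepting path visits 4 useful states, giving maximum string length 3.
Counting accepting paths from p0 by length: 1 of length 0, 2 of length 2, 4 of length 3. Total 7.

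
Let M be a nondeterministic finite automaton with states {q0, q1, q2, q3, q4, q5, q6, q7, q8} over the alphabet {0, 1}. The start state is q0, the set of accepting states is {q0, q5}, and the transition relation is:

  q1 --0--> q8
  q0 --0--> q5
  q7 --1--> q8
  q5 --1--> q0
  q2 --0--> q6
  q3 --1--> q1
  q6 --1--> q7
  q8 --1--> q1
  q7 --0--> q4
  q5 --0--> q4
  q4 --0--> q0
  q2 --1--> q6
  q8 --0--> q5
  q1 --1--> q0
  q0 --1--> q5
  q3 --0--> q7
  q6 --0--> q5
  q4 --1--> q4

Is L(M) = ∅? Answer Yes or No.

The empty string ε is accepted: the run q0 ends in the accepting state q0.
Since at least one string is accepted, L(M) is not empty.

No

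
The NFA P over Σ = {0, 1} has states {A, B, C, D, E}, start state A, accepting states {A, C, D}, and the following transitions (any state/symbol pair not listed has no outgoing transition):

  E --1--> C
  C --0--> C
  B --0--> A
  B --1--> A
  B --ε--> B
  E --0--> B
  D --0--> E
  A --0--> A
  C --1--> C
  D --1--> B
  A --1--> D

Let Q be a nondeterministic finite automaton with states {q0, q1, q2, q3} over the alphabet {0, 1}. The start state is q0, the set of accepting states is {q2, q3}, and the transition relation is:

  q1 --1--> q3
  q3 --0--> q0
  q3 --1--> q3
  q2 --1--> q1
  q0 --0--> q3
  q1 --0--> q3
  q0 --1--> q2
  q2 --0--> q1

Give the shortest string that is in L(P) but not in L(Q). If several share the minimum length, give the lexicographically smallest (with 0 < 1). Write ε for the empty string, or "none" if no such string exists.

The empty string ε is accepted by P but not by Q.
Since ε is the unique shortest string, it is the required witness.

ε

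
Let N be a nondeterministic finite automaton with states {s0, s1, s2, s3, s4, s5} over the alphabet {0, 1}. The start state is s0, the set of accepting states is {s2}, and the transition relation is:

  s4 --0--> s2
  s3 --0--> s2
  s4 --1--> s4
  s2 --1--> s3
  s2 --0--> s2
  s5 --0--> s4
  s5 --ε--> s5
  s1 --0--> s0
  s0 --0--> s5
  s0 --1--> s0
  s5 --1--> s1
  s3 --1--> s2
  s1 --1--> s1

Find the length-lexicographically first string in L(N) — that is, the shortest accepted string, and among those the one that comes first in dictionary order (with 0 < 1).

A breadth-first search from s0 reaches an accepting state first via the path s0 → s5 → s4 → s2 on input 000.
No string of length < 3 is accepted (BFS exhausts all shorter strings without reaching an accepting state), and 000 is the lexicographically least accepting string of length 3.

000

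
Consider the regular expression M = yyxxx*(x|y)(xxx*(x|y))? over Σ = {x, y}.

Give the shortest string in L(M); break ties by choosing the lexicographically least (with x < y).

By inspection of the expression, no string of length less than 5 matches, and yyxxx is the lexicographically first match of length 5.

yyxxx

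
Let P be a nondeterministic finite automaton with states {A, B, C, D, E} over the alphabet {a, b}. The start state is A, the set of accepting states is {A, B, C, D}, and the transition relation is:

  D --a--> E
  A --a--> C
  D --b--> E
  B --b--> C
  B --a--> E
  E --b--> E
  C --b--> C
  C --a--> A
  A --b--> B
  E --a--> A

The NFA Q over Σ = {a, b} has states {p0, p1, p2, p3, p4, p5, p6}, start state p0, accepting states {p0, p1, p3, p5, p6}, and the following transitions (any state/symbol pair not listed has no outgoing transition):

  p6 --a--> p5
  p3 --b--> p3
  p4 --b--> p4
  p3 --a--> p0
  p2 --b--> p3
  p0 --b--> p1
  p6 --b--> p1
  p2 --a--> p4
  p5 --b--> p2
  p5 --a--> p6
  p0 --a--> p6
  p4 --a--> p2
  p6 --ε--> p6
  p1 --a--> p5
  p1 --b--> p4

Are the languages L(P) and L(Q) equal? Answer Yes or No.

The string bb is accepted by P but rejected by Q.
So L(P) ≠ L(Q).

No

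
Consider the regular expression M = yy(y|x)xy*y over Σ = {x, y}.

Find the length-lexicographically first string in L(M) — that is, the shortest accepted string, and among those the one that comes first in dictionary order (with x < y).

yyxxy

By inspection of the expression, no string of length less than 5 matches, and yyxxy is the lexicographically first match of length 5.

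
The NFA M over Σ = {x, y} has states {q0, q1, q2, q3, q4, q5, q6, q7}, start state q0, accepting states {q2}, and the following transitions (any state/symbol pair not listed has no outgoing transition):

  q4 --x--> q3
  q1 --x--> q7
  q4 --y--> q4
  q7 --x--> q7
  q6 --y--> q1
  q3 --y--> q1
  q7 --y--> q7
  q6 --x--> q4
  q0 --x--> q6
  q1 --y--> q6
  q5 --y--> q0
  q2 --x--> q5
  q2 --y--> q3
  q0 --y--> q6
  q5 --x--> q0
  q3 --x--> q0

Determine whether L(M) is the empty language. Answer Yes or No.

Yes

The states reachable from the start state are {q0, q1, q3, q4, q6, q7}.
None of the accepting states {q2} is reachable, so no string is accepted and L(M) = ∅.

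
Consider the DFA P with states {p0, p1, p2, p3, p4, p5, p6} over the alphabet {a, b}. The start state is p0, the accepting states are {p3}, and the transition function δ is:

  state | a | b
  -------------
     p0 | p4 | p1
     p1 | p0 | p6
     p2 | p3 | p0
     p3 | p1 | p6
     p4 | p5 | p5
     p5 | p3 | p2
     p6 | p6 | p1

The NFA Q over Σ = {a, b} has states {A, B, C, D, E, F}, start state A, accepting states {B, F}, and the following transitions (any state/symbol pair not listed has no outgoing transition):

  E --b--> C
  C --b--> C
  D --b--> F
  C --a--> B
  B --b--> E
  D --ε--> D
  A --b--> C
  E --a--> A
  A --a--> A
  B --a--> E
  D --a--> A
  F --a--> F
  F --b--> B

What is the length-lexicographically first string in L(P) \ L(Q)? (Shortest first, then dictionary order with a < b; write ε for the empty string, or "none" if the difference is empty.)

The string aaa is accepted by P but not by Q.
No shorter string lies in the difference, and aaa is the lexicographically first length-3 string in L(P) \ L(Q).

aaa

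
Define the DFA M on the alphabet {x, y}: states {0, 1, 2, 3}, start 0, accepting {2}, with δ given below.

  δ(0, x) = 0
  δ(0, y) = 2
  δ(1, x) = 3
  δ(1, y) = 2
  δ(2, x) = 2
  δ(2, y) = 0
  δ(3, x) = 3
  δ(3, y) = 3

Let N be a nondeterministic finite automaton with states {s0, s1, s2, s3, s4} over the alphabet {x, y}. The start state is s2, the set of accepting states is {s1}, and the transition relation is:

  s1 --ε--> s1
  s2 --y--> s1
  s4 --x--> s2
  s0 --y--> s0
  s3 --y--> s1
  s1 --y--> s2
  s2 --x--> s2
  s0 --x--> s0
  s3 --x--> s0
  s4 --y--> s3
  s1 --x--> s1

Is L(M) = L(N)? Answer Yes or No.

Yes

Exploring the product automaton M × N from the start pair (0, s2), following both machines on each input symbol, reaches 2 state pairs: (0, s2), (2, s1).
M accepts in {2} and N accepts in {s1}. In every reachable pair the two components are either both accepting — (2, s1) — or both non-accepting, so no string is accepted by exactly one of the machines: L(M) \ L(N) and L(N) \ L(M) are both empty.
Hence every string is accepted by M iff it is accepted by N, and the two languages coincide.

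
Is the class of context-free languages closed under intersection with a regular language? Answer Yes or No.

Run a PDA for the context-free language and a DFA for the regular one in parallel (product of finite controls, the PDA's stack unchanged, the DFA advancing only on input moves); the product PDA accepts exactly the intersection. (Intersection of two CFLs, by contrast, can fail to be context-free.)
So the context-free languages are closed under intersection with a regular language.

Yes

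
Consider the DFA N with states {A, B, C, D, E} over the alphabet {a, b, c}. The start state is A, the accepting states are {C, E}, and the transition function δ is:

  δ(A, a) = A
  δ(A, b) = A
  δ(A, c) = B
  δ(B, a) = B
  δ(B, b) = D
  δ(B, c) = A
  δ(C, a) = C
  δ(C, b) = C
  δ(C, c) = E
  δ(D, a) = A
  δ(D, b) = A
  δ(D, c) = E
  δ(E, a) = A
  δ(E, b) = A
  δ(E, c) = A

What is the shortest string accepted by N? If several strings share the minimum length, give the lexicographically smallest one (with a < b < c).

cbc

A breadth-first search from A reaches an accepting state first via the path A → B → D → E on input cbc.
No string of length < 3 is accepted (BFS exhausts all shorter strings without reaching an accepting state), and cbc is the lexicographically least accepting string of length 3.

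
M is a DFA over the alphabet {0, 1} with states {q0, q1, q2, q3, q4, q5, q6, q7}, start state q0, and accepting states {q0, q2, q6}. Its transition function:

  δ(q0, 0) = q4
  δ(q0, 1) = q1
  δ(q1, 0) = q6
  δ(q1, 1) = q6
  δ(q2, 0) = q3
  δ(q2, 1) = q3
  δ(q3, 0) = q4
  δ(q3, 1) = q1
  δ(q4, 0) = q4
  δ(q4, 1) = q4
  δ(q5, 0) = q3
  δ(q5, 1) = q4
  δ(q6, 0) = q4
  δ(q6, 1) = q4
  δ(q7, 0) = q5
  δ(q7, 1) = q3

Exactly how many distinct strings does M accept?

The useful subgraph on states {q0, q1, q6} is acyclic, so L(M) is finite; the longest accepting path visits 3 useful states, giving maximum string length 2.
Counting accepting paths from q0 by length: 1 of length 0, 2 of length 2. Total 3.

3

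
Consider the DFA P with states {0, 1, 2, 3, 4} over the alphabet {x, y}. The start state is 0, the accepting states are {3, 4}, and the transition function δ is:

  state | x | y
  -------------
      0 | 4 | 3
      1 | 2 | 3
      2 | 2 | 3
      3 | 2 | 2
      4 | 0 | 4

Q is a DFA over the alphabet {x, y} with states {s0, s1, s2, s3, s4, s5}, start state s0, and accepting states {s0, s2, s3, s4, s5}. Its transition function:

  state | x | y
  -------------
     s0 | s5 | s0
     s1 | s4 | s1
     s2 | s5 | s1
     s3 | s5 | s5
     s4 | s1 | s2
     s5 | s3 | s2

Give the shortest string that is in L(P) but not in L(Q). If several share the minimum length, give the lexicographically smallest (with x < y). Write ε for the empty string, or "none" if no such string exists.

xyy

The string xyy is accepted by P but not by Q.
No shorter string lies in the difference, and xyy is the lexicographically first length-3 string in L(P) \ L(Q).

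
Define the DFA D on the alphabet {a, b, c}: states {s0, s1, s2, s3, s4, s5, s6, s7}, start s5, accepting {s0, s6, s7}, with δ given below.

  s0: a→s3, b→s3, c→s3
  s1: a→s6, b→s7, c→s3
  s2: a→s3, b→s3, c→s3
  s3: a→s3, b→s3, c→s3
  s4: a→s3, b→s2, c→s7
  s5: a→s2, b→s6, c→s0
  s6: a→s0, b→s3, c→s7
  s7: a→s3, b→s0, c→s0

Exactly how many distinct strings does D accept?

The useful subgraph on states {s0, s5, s6, s7} is acyclic, so L(D) is finite; the longest accepting path visits 4 useful states, giving maximum string length 3.
Counting accepting paths from s5 by length: 2 of length 1, 2 of length 2, 2 of length 3. Total 6.

6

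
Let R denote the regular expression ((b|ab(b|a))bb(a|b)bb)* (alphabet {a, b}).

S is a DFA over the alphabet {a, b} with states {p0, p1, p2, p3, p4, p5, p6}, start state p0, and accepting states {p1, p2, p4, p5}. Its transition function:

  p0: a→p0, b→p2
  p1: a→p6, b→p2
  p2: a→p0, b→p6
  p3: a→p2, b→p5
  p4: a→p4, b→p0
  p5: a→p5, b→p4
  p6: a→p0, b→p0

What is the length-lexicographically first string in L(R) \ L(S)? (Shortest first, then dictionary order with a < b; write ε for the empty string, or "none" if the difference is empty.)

The empty string ε is accepted by R but not by S.
Since ε is the unique shortest string, it is the required witness.

ε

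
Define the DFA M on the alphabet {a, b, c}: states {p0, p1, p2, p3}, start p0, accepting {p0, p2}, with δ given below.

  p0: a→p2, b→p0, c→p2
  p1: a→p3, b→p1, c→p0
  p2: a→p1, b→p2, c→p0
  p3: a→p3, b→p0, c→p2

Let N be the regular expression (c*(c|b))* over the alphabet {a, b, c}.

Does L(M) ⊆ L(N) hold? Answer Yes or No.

No

The string a is in L(M) but not in L(N).
So L(M) ⊄ L(N).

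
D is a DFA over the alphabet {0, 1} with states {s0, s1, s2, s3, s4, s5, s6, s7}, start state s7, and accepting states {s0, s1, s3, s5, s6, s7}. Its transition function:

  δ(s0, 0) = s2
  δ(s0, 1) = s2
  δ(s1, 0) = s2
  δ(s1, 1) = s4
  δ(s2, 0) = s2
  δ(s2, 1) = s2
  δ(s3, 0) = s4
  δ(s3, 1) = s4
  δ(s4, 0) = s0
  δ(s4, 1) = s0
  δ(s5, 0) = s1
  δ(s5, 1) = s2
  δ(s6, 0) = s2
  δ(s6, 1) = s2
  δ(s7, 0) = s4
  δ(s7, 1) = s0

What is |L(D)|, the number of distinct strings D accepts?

The useful subgraph on states {s0, s4, s7} is acyclic, so L(D) is finite; the longest accepting path visits 3 useful states, giving maximum string length 2.
Counting accepting paths from s7 by length: 1 of length 0, 1 of length 1, 2 of length 2. Total 4.

4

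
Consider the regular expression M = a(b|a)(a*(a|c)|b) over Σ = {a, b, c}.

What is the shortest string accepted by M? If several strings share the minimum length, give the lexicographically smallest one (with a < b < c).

aaa

By inspection of the expression, no string of length less than 3 matches, and aaa is the lexicographically first match of length 3.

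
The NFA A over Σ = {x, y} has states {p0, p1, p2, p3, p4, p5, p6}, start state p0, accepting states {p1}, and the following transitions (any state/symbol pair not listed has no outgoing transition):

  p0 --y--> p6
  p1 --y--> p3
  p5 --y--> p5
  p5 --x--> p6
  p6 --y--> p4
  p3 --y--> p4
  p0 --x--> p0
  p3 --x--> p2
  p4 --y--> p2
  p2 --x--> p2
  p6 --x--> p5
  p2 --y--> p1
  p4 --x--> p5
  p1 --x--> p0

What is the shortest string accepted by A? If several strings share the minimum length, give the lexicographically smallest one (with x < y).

A breadth-first search from p0 reaches an accepting state first via the path p0 → p6 → p4 → p2 → p1 on input yyyy.
No string of length < 4 is accepted (BFS exhausts all shorter strings without reaching an accepting state), and yyyy is the lexicographically least accepting string of length 4.

yyyy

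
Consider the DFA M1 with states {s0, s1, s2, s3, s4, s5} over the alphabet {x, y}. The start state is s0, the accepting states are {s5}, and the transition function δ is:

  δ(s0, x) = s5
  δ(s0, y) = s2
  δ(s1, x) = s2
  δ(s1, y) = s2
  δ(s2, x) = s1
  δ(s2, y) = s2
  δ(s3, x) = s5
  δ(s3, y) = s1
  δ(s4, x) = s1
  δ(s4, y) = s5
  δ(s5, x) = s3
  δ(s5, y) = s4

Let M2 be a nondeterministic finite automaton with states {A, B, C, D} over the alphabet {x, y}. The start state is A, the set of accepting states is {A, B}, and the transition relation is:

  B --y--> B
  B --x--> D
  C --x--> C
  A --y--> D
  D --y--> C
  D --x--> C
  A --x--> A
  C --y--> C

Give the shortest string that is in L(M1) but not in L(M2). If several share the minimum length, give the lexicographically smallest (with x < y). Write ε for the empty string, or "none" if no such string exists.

The string xyy is accepted by M1 but not by M2.
No shorter string lies in the difference, and xyy is the lexicographically first length-3 string in L(M1) \ L(M2).

xyy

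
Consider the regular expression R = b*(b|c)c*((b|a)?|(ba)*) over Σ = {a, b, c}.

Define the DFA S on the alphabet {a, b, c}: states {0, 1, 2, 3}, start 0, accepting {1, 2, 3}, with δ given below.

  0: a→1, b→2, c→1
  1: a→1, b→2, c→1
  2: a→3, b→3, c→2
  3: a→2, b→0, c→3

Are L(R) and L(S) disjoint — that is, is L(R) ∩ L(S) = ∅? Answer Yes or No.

No

The string b is accepted by both R and S.
Hence L(R) ∩ L(S) ≠ ∅.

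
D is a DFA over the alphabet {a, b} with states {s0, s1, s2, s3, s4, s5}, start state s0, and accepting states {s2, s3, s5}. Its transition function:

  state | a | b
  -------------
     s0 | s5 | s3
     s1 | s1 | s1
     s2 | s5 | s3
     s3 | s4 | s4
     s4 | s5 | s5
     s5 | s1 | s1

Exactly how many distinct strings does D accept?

The useful subgraph on states {s0, s3, s4, s5} is acyclic, so L(D) is finite; the longest accepting path visits 4 useful states, giving maximum string length 3.
Counting accepting paths from s0 by length: 2 of length 1, 4 of length 3. Total 6.

6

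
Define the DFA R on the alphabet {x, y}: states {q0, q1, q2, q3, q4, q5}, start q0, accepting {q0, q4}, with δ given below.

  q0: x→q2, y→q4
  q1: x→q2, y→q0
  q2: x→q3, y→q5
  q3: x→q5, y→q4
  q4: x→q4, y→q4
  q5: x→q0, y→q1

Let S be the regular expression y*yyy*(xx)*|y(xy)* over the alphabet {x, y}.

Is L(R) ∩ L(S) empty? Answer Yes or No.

No

The string y is accepted by both R and S.
Hence L(R) ∩ L(S) ≠ ∅.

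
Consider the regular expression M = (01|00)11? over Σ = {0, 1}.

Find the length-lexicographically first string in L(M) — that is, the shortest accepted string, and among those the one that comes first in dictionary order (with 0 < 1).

001

By inspection of the expression, no string of length less than 3 matches, and 001 is the lexicographically first match of length 3.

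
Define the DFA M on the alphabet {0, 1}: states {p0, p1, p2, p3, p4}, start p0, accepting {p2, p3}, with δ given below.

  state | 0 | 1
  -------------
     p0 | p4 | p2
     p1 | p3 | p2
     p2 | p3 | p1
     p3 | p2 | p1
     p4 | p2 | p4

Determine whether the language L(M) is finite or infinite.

State p2 is reachable from the start and can reach an accepting state, and it lies on the cycle p2 → p1 → p2.
Traversing that cycle any number of times yields accepted strings of unbounded length, so the language is infinite.

infinite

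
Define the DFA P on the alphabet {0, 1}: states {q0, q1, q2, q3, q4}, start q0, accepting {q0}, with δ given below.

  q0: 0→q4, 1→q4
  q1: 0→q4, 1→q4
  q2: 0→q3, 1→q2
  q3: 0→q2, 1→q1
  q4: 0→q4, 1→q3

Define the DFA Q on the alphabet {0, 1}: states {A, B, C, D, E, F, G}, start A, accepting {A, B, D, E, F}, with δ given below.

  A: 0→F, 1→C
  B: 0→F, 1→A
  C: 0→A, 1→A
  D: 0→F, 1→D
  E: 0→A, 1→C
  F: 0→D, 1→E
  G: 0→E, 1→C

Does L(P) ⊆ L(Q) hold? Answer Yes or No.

Exploring the product automaton P × Q from the start pair (q0, A), following both machines on each input symbol, reaches 19 state pairs: (q0, A), (q4, F), (q4, C), (q4, D), (q3, E), (q4, A), (q3, A), (q3, D), (q2, A), (q1, C), (q3, C), (q2, F), (q1, D), (q3, F), (q2, C), (q1, A), (q2, E), (q2, D), (q1, E).
P accepts in {q0} and Q accepts in {A, B, D, E, F}. The reachable pairs whose P-component is accepting are (q0, A); in each of them the Q-component is accepting too, so the product for L(P) \ L(Q) (P-component accepting, Q-component rejecting) has no reachable accepting pair and the difference is empty.
Hence every string in L(P) is also in L(Q).

Yes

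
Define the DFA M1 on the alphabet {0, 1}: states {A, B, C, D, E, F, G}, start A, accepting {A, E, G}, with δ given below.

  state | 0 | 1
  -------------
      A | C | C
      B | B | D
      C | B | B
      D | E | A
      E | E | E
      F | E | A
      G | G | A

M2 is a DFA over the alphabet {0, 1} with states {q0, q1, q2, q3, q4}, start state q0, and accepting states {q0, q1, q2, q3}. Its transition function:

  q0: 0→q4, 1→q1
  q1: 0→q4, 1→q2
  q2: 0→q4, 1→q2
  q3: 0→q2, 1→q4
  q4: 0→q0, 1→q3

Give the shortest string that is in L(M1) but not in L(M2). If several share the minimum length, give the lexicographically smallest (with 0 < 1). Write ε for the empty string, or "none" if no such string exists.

0010

The string 0010 is accepted by M1 but not by M2.
No shorter string lies in the difference, and 0010 is the lexicographically first length-4 string in L(M1) \ L(M2).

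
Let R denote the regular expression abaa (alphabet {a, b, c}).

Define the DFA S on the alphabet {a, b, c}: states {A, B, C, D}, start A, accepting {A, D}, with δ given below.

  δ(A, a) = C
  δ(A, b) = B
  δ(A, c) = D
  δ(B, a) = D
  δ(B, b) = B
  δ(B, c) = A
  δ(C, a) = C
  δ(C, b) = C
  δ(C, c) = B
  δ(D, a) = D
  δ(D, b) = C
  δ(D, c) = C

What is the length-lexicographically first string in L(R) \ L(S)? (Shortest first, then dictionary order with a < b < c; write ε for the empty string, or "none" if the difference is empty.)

The string abaa is accepted by R but not by S.
No shorter string lies in the difference, and abaa is the lexicographically first length-4 string in L(R) \ L(S).

abaa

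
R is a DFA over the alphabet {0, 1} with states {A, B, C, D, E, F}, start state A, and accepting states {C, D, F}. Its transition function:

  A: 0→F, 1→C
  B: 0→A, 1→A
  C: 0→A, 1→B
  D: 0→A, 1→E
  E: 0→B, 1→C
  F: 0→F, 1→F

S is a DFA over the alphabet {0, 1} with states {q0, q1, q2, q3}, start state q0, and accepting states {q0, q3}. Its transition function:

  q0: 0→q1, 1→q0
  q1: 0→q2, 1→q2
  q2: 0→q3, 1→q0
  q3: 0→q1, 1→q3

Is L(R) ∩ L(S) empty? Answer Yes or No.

The string 1 is accepted by both R and S.
Hence L(R) ∩ L(S) ≠ ∅.

No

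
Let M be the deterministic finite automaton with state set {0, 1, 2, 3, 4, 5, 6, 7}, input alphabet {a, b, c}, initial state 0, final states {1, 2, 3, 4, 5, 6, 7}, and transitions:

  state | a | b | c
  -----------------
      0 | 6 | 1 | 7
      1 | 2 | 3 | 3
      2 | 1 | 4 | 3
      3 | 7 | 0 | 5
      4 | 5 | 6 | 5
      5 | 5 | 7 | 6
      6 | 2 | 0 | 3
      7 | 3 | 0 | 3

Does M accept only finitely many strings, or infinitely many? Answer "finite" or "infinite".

State 1 is reachable from the start and can reach an accepting state, and it lies on the cycle 1 → 2 → 1.
Traversing that cycle any number of times yields accepted strings of unbounded length, so the language is infinite.

infinite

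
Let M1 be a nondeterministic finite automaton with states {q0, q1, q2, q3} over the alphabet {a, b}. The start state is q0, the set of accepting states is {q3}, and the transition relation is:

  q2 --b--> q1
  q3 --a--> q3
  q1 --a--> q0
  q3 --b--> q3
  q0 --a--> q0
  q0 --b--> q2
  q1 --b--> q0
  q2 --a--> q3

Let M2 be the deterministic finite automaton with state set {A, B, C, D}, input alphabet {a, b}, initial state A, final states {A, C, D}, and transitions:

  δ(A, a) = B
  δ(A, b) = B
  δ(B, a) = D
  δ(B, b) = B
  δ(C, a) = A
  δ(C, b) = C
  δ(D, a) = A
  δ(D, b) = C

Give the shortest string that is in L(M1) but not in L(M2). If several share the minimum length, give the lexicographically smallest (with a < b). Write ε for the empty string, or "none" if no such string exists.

The string baaa is accepted by M1 but not by M2.
No shorter string lies in the difference, and baaa is the lexicographically first length-4 string in L(M1) \ L(M2).

baaa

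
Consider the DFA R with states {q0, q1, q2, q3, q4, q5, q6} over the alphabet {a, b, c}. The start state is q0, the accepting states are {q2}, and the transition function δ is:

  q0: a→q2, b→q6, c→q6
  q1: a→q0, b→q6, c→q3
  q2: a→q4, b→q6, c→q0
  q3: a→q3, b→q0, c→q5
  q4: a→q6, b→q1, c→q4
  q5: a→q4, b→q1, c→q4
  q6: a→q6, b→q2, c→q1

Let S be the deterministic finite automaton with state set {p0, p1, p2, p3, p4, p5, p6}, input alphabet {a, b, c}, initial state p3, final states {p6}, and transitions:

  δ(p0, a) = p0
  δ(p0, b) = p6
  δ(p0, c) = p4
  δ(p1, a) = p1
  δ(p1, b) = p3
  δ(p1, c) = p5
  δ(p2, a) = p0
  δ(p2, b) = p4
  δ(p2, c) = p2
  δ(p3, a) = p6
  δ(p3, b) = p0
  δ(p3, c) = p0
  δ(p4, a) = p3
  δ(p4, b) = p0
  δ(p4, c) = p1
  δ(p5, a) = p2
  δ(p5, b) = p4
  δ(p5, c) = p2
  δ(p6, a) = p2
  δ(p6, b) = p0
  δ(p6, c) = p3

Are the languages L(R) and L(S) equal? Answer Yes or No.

Yes

Exploring the product automaton R × S from the start pair (q0, p3), following both machines on each input symbol, reaches 7 state pairs: (q0, p3), (q2, p6), (q6, p0), (q4, p2), (q1, p4), (q3, p1), (q5, p5).
R accepts in {q2} and S accepts in {p6}. In every reachable pair the two components are either both accepting — (q2, p6) — or both non-accepting, so no string is accepted by exactly one of the machines: L(R) \ L(S) and L(S) \ L(R) are both empty.
Hence every string is accepted by R iff it is accepted by S, and the two languages coincide.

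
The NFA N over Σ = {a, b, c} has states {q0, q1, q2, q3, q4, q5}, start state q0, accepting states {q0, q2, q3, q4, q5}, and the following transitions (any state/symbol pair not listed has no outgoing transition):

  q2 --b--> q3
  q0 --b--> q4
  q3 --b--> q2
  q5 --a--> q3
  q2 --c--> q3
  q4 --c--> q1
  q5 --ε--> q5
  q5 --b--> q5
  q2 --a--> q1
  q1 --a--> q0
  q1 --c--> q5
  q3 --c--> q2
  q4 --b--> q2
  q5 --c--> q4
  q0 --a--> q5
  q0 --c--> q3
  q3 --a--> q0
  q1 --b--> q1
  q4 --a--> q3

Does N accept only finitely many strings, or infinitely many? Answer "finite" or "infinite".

infinite

State q0 is reachable from the start and can reach an accepting state, and it lies on the cycle q0 → q3 → q0.
Traversing that cycle any number of times yields accepted strings of unbounded length, so the language is infinite.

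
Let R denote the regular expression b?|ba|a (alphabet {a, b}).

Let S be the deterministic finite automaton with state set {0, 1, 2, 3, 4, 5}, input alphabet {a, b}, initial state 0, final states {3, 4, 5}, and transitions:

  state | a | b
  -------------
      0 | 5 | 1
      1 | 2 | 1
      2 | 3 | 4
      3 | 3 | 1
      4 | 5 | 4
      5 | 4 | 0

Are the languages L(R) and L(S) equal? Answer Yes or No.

No

The empty string ε is accepted by R but rejected by S.
So L(R) ≠ L(S).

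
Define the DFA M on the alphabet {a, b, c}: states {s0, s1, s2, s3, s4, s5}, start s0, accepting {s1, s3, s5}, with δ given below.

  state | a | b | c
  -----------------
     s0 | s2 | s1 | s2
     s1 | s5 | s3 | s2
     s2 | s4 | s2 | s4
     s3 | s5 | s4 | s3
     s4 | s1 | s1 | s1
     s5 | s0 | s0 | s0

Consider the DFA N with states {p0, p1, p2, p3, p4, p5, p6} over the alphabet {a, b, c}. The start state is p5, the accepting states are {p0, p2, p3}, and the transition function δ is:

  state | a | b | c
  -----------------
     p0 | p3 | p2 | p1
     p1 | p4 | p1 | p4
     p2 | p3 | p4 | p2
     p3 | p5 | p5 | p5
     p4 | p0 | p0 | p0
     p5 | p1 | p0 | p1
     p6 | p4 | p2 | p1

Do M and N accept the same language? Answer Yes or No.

Yes

Exploring the product automaton M × N from the start pair (s0, p5), following both machines on each input symbol, reaches 6 state pairs: (s0, p5), (s2, p1), (s1, p0), (s4, p4), (s5, p3), (s3, p2).
M accepts in {s1, s3, s5} and N accepts in {p0, p2, p3}. In every reachable pair the two components are either both accepting — (s1, p0), (s5, p3), (s3, p2) — or both non-accepting, so no string is accepted by exactly one of the machines: L(M) \ L(N) and L(N) \ L(M) are both empty.
Hence every string is accepted by M iff it is accepted by N, and the two languages coincide.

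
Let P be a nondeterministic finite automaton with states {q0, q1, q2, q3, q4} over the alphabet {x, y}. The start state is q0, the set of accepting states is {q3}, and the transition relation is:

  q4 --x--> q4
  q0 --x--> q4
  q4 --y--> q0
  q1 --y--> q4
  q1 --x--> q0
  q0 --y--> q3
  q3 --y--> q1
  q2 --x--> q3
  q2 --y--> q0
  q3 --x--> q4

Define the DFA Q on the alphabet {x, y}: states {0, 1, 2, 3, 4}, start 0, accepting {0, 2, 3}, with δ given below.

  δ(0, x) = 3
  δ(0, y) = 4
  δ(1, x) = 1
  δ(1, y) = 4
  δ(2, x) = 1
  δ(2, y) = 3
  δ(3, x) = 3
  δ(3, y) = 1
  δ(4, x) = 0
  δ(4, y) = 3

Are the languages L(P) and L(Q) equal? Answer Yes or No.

The string y is accepted by P but rejected by Q.
So L(P) ≠ L(Q).

No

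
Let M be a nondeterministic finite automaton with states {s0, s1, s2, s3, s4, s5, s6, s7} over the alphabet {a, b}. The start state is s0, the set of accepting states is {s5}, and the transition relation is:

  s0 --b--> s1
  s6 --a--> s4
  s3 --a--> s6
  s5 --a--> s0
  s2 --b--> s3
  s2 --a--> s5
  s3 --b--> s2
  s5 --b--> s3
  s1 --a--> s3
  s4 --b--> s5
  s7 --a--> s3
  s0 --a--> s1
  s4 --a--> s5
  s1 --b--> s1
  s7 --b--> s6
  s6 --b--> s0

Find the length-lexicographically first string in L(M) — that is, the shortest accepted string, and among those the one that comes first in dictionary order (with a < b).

aaba

A breadth-first search from s0 reaches an accepting state first via the path s0 → s1 → s3 → s2 → s5 on input aaba.
No string of length < 4 is accepted (BFS exhausts all shorter strings without reaching an accepting state), and aaba is the lexicographically least accepting string of length 4.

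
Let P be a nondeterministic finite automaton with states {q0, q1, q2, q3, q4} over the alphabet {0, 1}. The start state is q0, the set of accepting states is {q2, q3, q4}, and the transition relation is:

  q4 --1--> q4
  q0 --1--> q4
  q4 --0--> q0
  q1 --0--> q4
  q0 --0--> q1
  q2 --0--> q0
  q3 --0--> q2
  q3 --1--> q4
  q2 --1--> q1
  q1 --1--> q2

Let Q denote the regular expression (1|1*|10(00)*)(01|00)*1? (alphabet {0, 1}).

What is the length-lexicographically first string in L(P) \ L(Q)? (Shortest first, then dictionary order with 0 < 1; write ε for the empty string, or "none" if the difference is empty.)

0011

The string 0011 is accepted by P but not by Q.
No shorter string lies in the difference, and 0011 is the lexicographically first length-4 string in L(P) \ L(Q).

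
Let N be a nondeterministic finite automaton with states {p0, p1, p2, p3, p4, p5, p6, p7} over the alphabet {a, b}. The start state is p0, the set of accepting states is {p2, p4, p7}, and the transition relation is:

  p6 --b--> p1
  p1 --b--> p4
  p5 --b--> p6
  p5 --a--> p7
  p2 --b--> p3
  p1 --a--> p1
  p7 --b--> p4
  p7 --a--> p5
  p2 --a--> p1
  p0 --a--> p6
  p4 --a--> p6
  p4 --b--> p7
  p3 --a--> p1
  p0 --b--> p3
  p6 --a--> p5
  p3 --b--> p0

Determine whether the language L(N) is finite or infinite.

infinite

State p0 is reachable from the start and can reach an accepting state, and it lies on the cycle p0 → p3 → p0.
Traversing that cycle any number of times yields accepted strings of unbounded length, so the language is infinite.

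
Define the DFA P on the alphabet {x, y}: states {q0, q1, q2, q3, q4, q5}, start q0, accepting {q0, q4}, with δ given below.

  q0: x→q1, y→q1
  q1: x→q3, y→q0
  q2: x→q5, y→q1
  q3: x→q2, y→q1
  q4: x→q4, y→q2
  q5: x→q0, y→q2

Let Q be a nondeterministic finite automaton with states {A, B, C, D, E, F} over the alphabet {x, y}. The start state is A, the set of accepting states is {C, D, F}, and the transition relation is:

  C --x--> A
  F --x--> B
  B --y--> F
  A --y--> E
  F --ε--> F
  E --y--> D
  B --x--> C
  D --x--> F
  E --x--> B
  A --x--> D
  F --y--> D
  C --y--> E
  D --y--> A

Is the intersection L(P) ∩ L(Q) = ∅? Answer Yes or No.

The string yy is accepted by both P and Q.
Hence L(P) ∩ L(Q) ≠ ∅.

No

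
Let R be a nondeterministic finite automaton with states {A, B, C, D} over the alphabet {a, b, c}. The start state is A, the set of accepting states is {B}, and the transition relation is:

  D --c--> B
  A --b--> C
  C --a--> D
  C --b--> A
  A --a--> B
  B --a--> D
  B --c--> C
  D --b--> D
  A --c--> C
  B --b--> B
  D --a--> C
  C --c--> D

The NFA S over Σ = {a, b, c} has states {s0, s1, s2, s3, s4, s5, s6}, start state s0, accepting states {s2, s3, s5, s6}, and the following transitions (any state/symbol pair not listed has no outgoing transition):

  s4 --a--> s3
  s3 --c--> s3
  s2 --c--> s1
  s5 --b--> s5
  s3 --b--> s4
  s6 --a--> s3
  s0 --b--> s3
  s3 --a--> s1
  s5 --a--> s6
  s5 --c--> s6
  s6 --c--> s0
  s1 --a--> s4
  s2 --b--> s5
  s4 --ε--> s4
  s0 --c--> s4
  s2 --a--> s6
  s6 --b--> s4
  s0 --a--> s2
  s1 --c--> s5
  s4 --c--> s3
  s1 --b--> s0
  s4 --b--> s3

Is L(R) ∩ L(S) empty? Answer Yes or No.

No

The string a is accepted by both R and S.
Hence L(R) ∩ L(S) ≠ ∅.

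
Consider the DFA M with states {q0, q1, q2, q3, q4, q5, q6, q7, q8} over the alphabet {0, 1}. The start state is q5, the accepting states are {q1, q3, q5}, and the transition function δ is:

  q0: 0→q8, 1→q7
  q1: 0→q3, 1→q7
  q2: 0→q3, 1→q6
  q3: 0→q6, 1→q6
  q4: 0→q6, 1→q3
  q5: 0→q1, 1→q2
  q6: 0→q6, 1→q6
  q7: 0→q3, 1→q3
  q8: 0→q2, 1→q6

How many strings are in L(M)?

6

The useful subgraph on states {q1, q2, q3, q5, q7} is acyclic, so L(M) is finite; the longest accepting path visits 4 useful states, giving maximum string length 3.
Counting accepting paths from q5 by length: 1 of length 0, 1 of length 1, 2 of length 2, 2 of length 3. Total 6.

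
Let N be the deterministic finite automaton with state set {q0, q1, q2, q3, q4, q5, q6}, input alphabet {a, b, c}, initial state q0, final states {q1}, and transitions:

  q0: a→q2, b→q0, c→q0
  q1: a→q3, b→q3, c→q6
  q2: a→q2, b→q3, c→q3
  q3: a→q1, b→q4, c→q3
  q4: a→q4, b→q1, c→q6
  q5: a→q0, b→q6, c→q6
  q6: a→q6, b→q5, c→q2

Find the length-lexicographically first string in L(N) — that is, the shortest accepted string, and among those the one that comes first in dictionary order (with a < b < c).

aba

A breadth-first search from q0 reaches an accepting state first via the path q0 → q2 → q3 → q1 on input aba.
No string of length < 3 is accepted (BFS exhausts all shorter strings without reaching an accepting state), and aba is the lexicographically least accepting string of length 3.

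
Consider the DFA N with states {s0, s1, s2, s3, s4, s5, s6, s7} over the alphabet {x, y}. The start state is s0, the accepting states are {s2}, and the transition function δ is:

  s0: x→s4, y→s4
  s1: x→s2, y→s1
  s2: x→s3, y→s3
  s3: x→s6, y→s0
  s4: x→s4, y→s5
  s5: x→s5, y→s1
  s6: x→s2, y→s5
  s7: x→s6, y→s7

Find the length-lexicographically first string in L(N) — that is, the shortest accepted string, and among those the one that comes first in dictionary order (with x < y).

A breadth-first search from s0 reaches an accepting state first via the path s0 → s4 → s5 → s1 → s2 on input xyyx.
No string of length < 4 is accepted (BFS exhausts all shorter strings without reaching an accepting state), and xyyx is the lexicographically least accepting string of length 4.

xyyx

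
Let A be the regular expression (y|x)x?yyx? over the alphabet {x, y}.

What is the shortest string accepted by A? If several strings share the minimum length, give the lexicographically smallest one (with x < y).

By inspection of the expression, no string of length less than 3 matches, and xyy is the lexicographically first match of length 3.

xyy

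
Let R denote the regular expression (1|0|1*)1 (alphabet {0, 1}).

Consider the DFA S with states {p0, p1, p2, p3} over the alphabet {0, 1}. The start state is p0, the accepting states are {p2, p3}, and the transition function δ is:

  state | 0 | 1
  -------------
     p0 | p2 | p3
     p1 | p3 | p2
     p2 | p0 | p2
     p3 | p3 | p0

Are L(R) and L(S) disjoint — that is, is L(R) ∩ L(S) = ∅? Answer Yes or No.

The string 1 is accepted by both R and S.
Hence L(R) ∩ L(S) ≠ ∅.

No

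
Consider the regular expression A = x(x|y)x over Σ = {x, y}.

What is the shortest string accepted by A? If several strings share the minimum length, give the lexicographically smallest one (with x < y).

xxx

By inspection of the expression, no string of length less than 3 matches, and xxx is the lexicographically first match of length 3.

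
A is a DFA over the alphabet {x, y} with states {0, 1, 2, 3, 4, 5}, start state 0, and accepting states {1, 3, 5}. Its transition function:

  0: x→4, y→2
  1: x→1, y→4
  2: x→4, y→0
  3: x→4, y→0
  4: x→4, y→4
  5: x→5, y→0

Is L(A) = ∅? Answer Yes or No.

Yes

The states reachable from the start state are {0, 2, 4}.
None of the accepting states {1, 3, 5} is reachable, so no string is accepted and L(A) = ∅.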